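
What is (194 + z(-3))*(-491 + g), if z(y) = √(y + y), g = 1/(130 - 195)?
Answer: -6191704/65 - 31916*I*√6/65 ≈ -95257.0 - 1202.7*I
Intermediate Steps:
g = -1/65 (g = 1/(-65) = -1/65 ≈ -0.015385)
z(y) = √2*√y (z(y) = √(2*y) = √2*√y)
(194 + z(-3))*(-491 + g) = (194 + √2*√(-3))*(-491 - 1/65) = (194 + √2*(I*√3))*(-31916/65) = (194 + I*√6)*(-31916/65) = -6191704/65 - 31916*I*√6/65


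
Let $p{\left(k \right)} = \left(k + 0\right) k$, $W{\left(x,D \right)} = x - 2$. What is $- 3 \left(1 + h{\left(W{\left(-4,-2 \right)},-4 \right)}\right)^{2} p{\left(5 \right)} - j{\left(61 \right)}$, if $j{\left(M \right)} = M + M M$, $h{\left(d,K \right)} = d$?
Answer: $-5657$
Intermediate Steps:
$W{\left(x,D \right)} = -2 + x$
$p{\left(k \right)} = k^{2}$ ($p{\left(k \right)} = k k = k^{2}$)
$j{\left(M \right)} = M + M^{2}$
$- 3 \left(1 + h{\left(W{\left(-4,-2 \right)},-4 \right)}\right)^{2} p{\left(5 \right)} - j{\left(61 \right)} = - 3 \left(1 - 6\right)^{2} \cdot 5^{2} - 61 \left(1 + 61\right) = - 3 \left(1 - 6\right)^{2} \cdot 25 - 61 \cdot 62 = - 3 \left(-5\right)^{2} \cdot 25 - 3782 = \left(-3\right) 25 \cdot 25 - 3782 = \left(-75\right) 25 - 3782 = -1875 - 3782 = -5657$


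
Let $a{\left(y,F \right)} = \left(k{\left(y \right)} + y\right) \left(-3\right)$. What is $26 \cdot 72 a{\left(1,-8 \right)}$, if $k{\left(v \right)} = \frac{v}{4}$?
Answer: $-7020$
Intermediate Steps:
$k{\left(v \right)} = \frac{v}{4}$ ($k{\left(v \right)} = v \frac{1}{4} = \frac{v}{4}$)
$a{\left(y,F \right)} = - \frac{15 y}{4}$ ($a{\left(y,F \right)} = \left(\frac{y}{4} + y\right) \left(-3\right) = \frac{5 y}{4} \left(-3\right) = - \frac{15 y}{4}$)
$26 \cdot 72 a{\left(1,-8 \right)} = 26 \cdot 72 \left(\left(- \frac{15}{4}\right) 1\right) = 1872 \left(- \frac{15}{4}\right) = -7020$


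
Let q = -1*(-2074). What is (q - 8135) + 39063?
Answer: 33002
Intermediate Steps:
q = 2074
(q - 8135) + 39063 = (2074 - 8135) + 39063 = -6061 + 39063 = 33002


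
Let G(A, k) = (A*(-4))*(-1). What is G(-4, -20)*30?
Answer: -480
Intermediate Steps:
G(A, k) = 4*A (G(A, k) = -4*A*(-1) = 4*A)
G(-4, -20)*30 = (4*(-4))*30 = -16*30 = -480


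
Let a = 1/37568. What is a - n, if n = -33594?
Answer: 1262059393/37568 ≈ 33594.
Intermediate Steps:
a = 1/37568 ≈ 2.6618e-5
a - n = 1/37568 - 1*(-33594) = 1/37568 + 33594 = 1262059393/37568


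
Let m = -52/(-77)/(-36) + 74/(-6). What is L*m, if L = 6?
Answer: -17120/231 ≈ -74.113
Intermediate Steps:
m = -8560/693 (m = -52*(-1/77)*(-1/36) + 74*(-1/6) = (52/77)*(-1/36) - 37/3 = -13/693 - 37/3 = -8560/693 ≈ -12.352)
L*m = 6*(-8560/693) = -17120/231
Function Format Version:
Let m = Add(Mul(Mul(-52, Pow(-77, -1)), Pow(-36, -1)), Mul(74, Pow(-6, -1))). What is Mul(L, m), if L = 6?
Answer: Rational(-17120, 231) ≈ -74.113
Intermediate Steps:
m = Rational(-8560, 693) (m = Add(Mul(Mul(-52, Rational(-1, 77)), Rational(-1, 36)), Mul(74, Rational(-1, 6))) = Add(Mul(Rational(52, 77), Rational(-1, 36)), Rational(-37, 3)) = Add(Rational(-13, 693), Rational(-37, 3)) = Rational(-8560, 693) ≈ -12.352)
Mul(L, m) = Mul(6, Rational(-8560, 693)) = Rational(-17120, 231)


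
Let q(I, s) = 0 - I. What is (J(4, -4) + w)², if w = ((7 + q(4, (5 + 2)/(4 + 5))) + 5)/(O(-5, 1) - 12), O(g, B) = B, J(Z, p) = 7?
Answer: 4761/121 ≈ 39.347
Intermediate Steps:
q(I, s) = -I
w = -8/11 (w = ((7 - 1*4) + 5)/(1 - 12) = ((7 - 4) + 5)/(-11) = (3 + 5)*(-1/11) = 8*(-1/11) = -8/11 ≈ -0.72727)
(J(4, -4) + w)² = (7 - 8/11)² = (69/11)² = 4761/121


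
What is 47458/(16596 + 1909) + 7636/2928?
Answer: 70065301/13545660 ≈ 5.1725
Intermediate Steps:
47458/(16596 + 1909) + 7636/2928 = 47458/18505 + 7636*(1/2928) = 47458*(1/18505) + 1909/732 = 47458/18505 + 1909/732 = 70065301/13545660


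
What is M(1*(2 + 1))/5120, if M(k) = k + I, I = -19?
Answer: -1/320 ≈ -0.0031250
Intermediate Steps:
M(k) = -19 + k (M(k) = k - 19 = -19 + k)
M(1*(2 + 1))/5120 = (-19 + 1*(2 + 1))/5120 = (-19 + 1*3)*(1/5120) = (-19 + 3)*(1/5120) = -16*1/5120 = -1/320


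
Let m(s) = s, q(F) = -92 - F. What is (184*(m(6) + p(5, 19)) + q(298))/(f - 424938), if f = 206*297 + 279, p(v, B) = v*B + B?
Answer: -7230/121159 ≈ -0.059674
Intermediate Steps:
p(v, B) = B + B*v (p(v, B) = B*v + B = B + B*v)
f = 61461 (f = 61182 + 279 = 61461)
(184*(m(6) + p(5, 19)) + q(298))/(f - 424938) = (184*(6 + 19*(1 + 5)) + (-92 - 1*298))/(61461 - 424938) = (184*(6 + 19*6) + (-92 - 298))/(-363477) = (184*(6 + 114) - 390)*(-1/363477) = (184*120 - 390)*(-1/363477) = (22080 - 390)*(-1/363477) = 21690*(-1/363477) = -7230/121159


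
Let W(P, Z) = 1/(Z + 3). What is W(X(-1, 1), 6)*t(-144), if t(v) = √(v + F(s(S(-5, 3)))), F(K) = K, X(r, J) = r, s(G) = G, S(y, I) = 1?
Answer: I*√143/9 ≈ 1.3287*I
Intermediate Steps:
W(P, Z) = 1/(3 + Z)
t(v) = √(1 + v) (t(v) = √(v + 1) = √(1 + v))
W(X(-1, 1), 6)*t(-144) = √(1 - 144)/(3 + 6) = √(-143)/9 = (I*√143)/9 = I*√143/9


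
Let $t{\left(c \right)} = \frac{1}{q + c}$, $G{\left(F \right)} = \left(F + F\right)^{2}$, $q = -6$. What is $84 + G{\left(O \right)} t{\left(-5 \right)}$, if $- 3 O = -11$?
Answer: $\frac{712}{9} \approx 79.111$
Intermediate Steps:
$O = \frac{11}{3}$ ($O = \left(- \frac{1}{3}\right) \left(-11\right) = \frac{11}{3} \approx 3.6667$)
$G{\left(F \right)} = 4 F^{2}$ ($G{\left(F \right)} = \left(2 F\right)^{2} = 4 F^{2}$)
$t{\left(c \right)} = \frac{1}{-6 + c}$
$84 + G{\left(O \right)} t{\left(-5 \right)} = 84 + \frac{4 \left(\frac{11}{3}\right)^{2}}{-6 - 5} = 84 + \frac{4 \cdot \frac{121}{9}}{-11} = 84 + \frac{484}{9} \left(- \frac{1}{11}\right) = 84 - \frac{44}{9} = \frac{712}{9}$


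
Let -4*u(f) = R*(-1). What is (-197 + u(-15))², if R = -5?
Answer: 628849/16 ≈ 39303.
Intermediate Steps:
u(f) = -5/4 (u(f) = -(-5)*(-1)/4 = -¼*5 = -5/4)
(-197 + u(-15))² = (-197 - 5/4)² = (-793/4)² = 628849/16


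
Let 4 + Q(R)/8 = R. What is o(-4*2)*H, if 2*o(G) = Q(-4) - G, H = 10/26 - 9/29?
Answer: -784/377 ≈ -2.0796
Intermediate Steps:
Q(R) = -32 + 8*R
H = 28/377 (H = 10*(1/26) - 9*1/29 = 5/13 - 9/29 = 28/377 ≈ 0.074271)
o(G) = -32 - G/2 (o(G) = ((-32 + 8*(-4)) - G)/2 = ((-32 - 32) - G)/2 = (-64 - G)/2 = -32 - G/2)
o(-4*2)*H = (-32 - (-2)*2)*(28/377) = (-32 - ½*(-8))*(28/377) = (-32 + 4)*(28/377) = -28*28/377 = -784/377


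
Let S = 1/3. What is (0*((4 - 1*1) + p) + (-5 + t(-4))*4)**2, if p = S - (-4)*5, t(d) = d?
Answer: 1296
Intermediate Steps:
S = 1/3 (S = 1*(1/3) = 1/3 ≈ 0.33333)
p = 61/3 (p = 1/3 - (-4)*5 = 1/3 - 1*(-20) = 1/3 + 20 = 61/3 ≈ 20.333)
(0*((4 - 1*1) + p) + (-5 + t(-4))*4)**2 = (0*((4 - 1*1) + 61/3) + (-5 - 4)*4)**2 = (0*((4 - 1) + 61/3) - 9*4)**2 = (0*(3 + 61/3) - 36)**2 = (0*(70/3) - 36)**2 = (0 - 36)**2 = (-36)**2 = 1296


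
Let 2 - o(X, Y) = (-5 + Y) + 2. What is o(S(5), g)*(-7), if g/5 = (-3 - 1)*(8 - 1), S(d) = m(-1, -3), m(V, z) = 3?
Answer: -1015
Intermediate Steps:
S(d) = 3
g = -140 (g = 5*((-3 - 1)*(8 - 1)) = 5*(-4*7) = 5*(-28) = -140)
o(X, Y) = 5 - Y (o(X, Y) = 2 - ((-5 + Y) + 2) = 2 - (-3 + Y) = 2 + (3 - Y) = 5 - Y)
o(S(5), g)*(-7) = (5 - 1*(-140))*(-7) = (5 + 140)*(-7) = 145*(-7) = -1015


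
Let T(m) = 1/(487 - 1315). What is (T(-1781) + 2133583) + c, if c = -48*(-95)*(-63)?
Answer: 1528738883/828 ≈ 1.8463e+6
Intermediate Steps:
T(m) = -1/828 (T(m) = 1/(-828) = -1/828)
c = -287280 (c = 4560*(-63) = -287280)
(T(-1781) + 2133583) + c = (-1/828 + 2133583) - 287280 = 1766606723/828 - 287280 = 1528738883/828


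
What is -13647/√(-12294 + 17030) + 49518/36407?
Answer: 7074/5201 - 13647*√74/592 ≈ -196.94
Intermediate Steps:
-13647/√(-12294 + 17030) + 49518/36407 = -13647*√74/592 + 49518*(1/36407) = -13647*√74/592 + 7074/5201 = 7074/5201 - 13647*√74/592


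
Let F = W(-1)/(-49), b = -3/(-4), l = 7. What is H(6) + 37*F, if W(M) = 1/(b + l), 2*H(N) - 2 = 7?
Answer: 13375/3038 ≈ 4.4026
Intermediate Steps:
H(N) = 9/2 (H(N) = 1 + (1/2)*7 = 1 + 7/2 = 9/2)
b = 3/4 (b = -3*(-1/4) = 3/4 ≈ 0.75000)
W(M) = 4/31 (W(M) = 1/(3/4 + 7) = 1/(31/4) = 4/31)
F = -4/1519 (F = (4/31)/(-49) = (4/31)*(-1/49) = -4/1519 ≈ -0.0026333)
H(6) + 37*F = 9/2 + 37*(-4/1519) = 9/2 - 148/1519 = 13375/3038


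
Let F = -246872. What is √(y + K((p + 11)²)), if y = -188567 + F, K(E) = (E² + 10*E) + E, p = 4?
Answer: I*√382339 ≈ 618.34*I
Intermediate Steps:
K(E) = E² + 11*E
y = -435439 (y = -188567 - 246872 = -435439)
√(y + K((p + 11)²)) = √(-435439 + (4 + 11)²*(11 + (4 + 11)²)) = √(-435439 + 15²*(11 + 15²)) = √(-435439 + 225*(11 + 225)) = √(-435439 + 225*236) = √(-435439 + 53100) = √(-382339) = I*√382339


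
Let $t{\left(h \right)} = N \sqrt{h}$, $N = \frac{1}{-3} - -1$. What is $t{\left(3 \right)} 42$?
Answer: $28 \sqrt{3} \approx 48.497$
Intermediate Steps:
$N = \frac{2}{3}$ ($N = - \frac{1}{3} + 1 = \frac{2}{3} \approx 0.66667$)
$t{\left(h \right)} = \frac{2 \sqrt{h}}{3}$
$t{\left(3 \right)} 42 = \frac{2 \sqrt{3}}{3} \cdot 42 = 28 \sqrt{3}$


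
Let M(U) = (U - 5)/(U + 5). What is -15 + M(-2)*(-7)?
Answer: 4/3 ≈ 1.3333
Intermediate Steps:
M(U) = (-5 + U)/(5 + U)
-15 + M(-2)*(-7) = -15 + ((-5 - 2)/(5 - 2))*(-7) = -15 + (-7/3)*(-7) = -15 + ((1/3)*(-7))*(-7) = -15 - 7/3*(-7) = -15 + 49/3 = 4/3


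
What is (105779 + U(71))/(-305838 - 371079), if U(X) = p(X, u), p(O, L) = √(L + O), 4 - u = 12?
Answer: -105779/676917 - √7/225639 ≈ -0.15628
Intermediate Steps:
u = -8 (u = 4 - 1*12 = 4 - 12 = -8)
U(X) = √(-8 + X)
(105779 + U(71))/(-305838 - 371079) = (105779 + √(-8 + 71))/(-305838 - 371079) = (105779 + √63)/(-676917) = (105779 + 3*√7)*(-1/676917) = -105779/676917 - √7/225639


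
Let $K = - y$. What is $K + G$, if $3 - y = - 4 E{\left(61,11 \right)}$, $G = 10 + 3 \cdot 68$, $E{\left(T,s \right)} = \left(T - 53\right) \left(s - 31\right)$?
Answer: $851$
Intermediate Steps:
$E{\left(T,s \right)} = \left(-53 + T\right) \left(-31 + s\right)$
$G = 214$ ($G = 10 + 204 = 214$)
$y = -637$ ($y = 3 - - 4 \left(1643 - 583 - 1891 + 61 \cdot 11\right) = 3 - - 4 \left(1643 - 583 - 1891 + 671\right) = 3 - \left(-4\right) \left(-160\right) = 3 - 640 = -637$)
$K = 637$ ($K = \left(-1\right) \left(-637\right) = 637$)
$K + G = 637 + 214 = 851$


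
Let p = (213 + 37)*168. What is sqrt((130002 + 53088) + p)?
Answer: 3*sqrt(25010) ≈ 474.44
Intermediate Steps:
p = 42000 (p = 250*168 = 42000)
sqrt((130002 + 53088) + p) = sqrt((130002 + 53088) + 42000) = sqrt(183090 + 42000) = sqrt(225090) = 3*sqrt(25010)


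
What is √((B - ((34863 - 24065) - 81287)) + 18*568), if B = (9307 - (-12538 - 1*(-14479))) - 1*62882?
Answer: √25197 ≈ 158.74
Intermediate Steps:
B = -55516 (B = (9307 - (-12538 + 14479)) - 62882 = (9307 - 1*1941) - 62882 = (9307 - 1941) - 62882 = 7366 - 62882 = -55516)
√((B - ((34863 - 24065) - 81287)) + 18*568) = √((-55516 - ((34863 - 24065) - 81287)) + 18*568) = √((-55516 - (10798 - 81287)) + 10224) = √((-55516 - 1*(-70489)) + 10224) = √((-55516 + 70489) + 10224) = √(14973 + 10224) = √25197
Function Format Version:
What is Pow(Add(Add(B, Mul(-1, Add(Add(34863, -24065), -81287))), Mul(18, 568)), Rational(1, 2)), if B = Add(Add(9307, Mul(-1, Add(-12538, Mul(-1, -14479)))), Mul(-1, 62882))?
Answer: Pow(25197, Rational(1, 2)) ≈ 158.74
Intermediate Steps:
B = -55516 (B = Add(Add(9307, Mul(-1, Add(-12538, 14479))), -62882) = Add(Add(9307, Mul(-1, 1941)), -62882) = Add(Add(9307, -1941), -62882) = Add(7366, -62882) = -55516)
Pow(Add(Add(B, Mul(-1, Add(Add(34863, -24065), -81287))), Mul(18, 568)), Rational(1, 2)) = Pow(Add(Add(-55516, Mul(-1, Add(Add(34863, -24065), -81287))), Mul(18, 568)), Rational(1, 2)) = Pow(Add(Add(-55516, Mul(-1, Add(10798, -81287))), 10224), Rational(1, 2)) = Pow(Add(Add(-55516, Mul(-1, -70489)), 10224), Rational(1, 2)) = Pow(Add(Add(-55516, 70489), 10224), Rational(1, 2)) = Pow(Add(14973, 10224), Rational(1, 2)) = Pow(25197, Rational(1, 2))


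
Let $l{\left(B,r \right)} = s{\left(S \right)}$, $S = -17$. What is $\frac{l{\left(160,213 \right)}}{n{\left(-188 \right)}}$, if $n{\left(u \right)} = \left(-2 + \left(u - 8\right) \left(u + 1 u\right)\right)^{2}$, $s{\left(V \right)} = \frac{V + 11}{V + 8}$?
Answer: $\frac{1}{8146208454} \approx 1.2276 \cdot 10^{-10}$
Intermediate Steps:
$s{\left(V \right)} = \frac{11 + V}{8 + V}$
$n{\left(u \right)} = \left(-2 + 2 u \left(-8 + u\right)\right)^{2}$ ($n{\left(u \right)} = \left(-2 + \left(-8 + u\right) \left(u + u\right)\right)^{2} = \left(-2 + \left(-8 + u\right) 2 u\right)^{2} = \left(-2 + 2 u \left(-8 + u\right)\right)^{2}$)
$l{\left(B,r \right)} = \frac{2}{3}$ ($l{\left(B,r \right)} = \frac{11 - 17}{8 - 17} = \frac{1}{-9} \left(-6\right) = \left(- \frac{1}{9}\right) \left(-6\right) = \frac{2}{3}$)
$\frac{l{\left(160,213 \right)}}{n{\left(-188 \right)}} = \frac{2}{3 \cdot 4 \left(1 - \left(-188\right)^{2} + 8 \left(-188\right)\right)^{2}} = \frac{2}{3 \cdot 4 \left(1 - 35344 - 1504\right)^{2}} = \frac{2}{3 \cdot 4 \left(-36847\right)^{2}} = \frac{2}{3 \cdot 4 \cdot 1357701409} = \frac{2}{3 \cdot 5430805636} = \frac{2}{3} \cdot \frac{1}{5430805636} = \frac{1}{8146208454}$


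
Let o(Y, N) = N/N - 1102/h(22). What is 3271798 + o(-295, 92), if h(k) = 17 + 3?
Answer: 32717439/10 ≈ 3.2717e+6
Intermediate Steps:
h(k) = 20
o(Y, N) = -541/10 (o(Y, N) = N/N - 1102/20 = 1 - 1102*1/20 = 1 - 551/10 = -541/10)
3271798 + o(-295, 92) = 3271798 - 541/10 = 32717439/10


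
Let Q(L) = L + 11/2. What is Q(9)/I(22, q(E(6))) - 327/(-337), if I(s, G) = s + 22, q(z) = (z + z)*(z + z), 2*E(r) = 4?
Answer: 38549/29656 ≈ 1.2999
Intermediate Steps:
E(r) = 2 (E(r) = (½)*4 = 2)
q(z) = 4*z² (q(z) = (2*z)*(2*z) = 4*z²)
Q(L) = 11/2 + L (Q(L) = L + 11*(½) = L + 11/2 = 11/2 + L)
I(s, G) = 22 + s
Q(9)/I(22, q(E(6))) - 327/(-337) = (11/2 + 9)/(22 + 22) - 327/(-337) = (29/2)/44 - 327*(-1/337) = (29/2)*(1/44) + 327/337 = 29/88 + 327/337 = 38549/29656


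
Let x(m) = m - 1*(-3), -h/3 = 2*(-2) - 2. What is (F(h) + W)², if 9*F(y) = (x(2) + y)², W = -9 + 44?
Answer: 712336/81 ≈ 8794.3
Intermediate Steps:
W = 35
h = 18 (h = -3*(2*(-2) - 2) = -3*(-4 - 2) = -3*(-6) = 18)
x(m) = 3 + m (x(m) = m + 3 = 3 + m)
F(y) = (5 + y)²/9 (F(y) = ((3 + 2) + y)²/9 = (5 + y)²/9)
(F(h) + W)² = ((5 + 18)²/9 + 35)² = ((⅑)*23² + 35)² = ((⅑)*529 + 35)² = (529/9 + 35)² = (844/9)² = 712336/81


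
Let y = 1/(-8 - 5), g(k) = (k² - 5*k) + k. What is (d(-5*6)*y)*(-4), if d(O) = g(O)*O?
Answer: -122400/13 ≈ -9415.4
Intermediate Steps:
g(k) = k² - 4*k
y = -1/13 (y = 1/(-13) = -1/13 ≈ -0.076923)
d(O) = O²*(-4 + O) (d(O) = (O*(-4 + O))*O = O²*(-4 + O))
(d(-5*6)*y)*(-4) = (((-5*6)²*(-4 - 5*6))*(-1/13))*(-4) = (((-30)²*(-4 - 30))*(-1/13))*(-4) = ((900*(-34))*(-1/13))*(-4) = -30600*(-1/13)*(-4) = (30600/13)*(-4) = -122400/13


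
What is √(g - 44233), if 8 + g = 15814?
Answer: I*√28427 ≈ 168.6*I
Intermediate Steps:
g = 15806 (g = -8 + 15814 = 15806)
√(g - 44233) = √(15806 - 44233) = √(-28427) = I*√28427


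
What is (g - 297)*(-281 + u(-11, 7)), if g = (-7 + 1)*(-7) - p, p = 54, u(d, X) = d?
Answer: 90228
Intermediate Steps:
g = -12 (g = (-7 + 1)*(-7) - 1*54 = -6*(-7) - 54 = 42 - 54 = -12)
(g - 297)*(-281 + u(-11, 7)) = (-12 - 297)*(-281 - 11) = -309*(-292) = 90228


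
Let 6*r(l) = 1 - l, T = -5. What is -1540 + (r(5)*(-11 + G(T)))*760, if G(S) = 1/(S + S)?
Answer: 4084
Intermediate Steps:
G(S) = 1/(2*S)
r(l) = ⅙ - l/6 (r(l) = (1 - l)/6 = ⅙ - l/6)
-1540 + (r(5)*(-11 + G(T)))*760 = -1540 + ((⅙ - ⅙*5)*(-11 + (½)/(-5)))*760 = -1540 + ((⅙ - ⅚)*(-11 + (½)*(-⅕)))*760 = -1540 - 2*(-11 - ⅒)/3*760 = -1540 - ⅔*(-111/10)*760 = -1540 + (37/5)*760 = -1540 + 5624 = 4084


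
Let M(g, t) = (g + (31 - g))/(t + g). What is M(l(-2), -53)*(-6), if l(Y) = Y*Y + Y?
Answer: 62/17 ≈ 3.6471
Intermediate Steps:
l(Y) = Y + Y**2 (l(Y) = Y**2 + Y = Y + Y**2)
M(g, t) = 31/(g + t)
M(l(-2), -53)*(-6) = (31/(-2*(1 - 2) - 53))*(-6) = (31/(-2*(-1) - 53))*(-6) = (31/(2 - 53))*(-6) = (31/(-51))*(-6) = (31*(-1/51))*(-6) = -31/51*(-6) = 62/17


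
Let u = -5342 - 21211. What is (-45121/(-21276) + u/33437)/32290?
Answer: 943769249/22971287211480 ≈ 4.1085e-5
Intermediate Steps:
u = -26553
(-45121/(-21276) + u/33437)/32290 = (-45121/(-21276) - 26553/33437)/32290 = (-45121*(-1/21276) - 26553*1/33437)*(1/32290) = (45121/21276 - 26553/33437)*(1/32290) = (943769249/711405612)*(1/32290) = 943769249/22971287211480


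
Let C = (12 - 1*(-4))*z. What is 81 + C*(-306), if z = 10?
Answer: -48879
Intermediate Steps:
C = 160 (C = (12 - 1*(-4))*10 = (12 + 4)*10 = 16*10 = 160)
81 + C*(-306) = 81 + 160*(-306) = 81 - 48960 = -48879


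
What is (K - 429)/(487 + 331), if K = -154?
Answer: -583/818 ≈ -0.71271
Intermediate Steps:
(K - 429)/(487 + 331) = (-154 - 429)/(487 + 331) = -583/818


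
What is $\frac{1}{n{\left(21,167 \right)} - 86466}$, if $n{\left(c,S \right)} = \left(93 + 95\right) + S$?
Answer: $- \frac{1}{86111} \approx -1.1613 \cdot 10^{-5}$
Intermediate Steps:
$n{\left(c,S \right)} = 188 + S$
$\frac{1}{n{\left(21,167 \right)} - 86466} = \frac{1}{\left(188 + 167\right) - 86466} = \frac{1}{355 - 86466} = \frac{1}{-86111} = - \frac{1}{86111}$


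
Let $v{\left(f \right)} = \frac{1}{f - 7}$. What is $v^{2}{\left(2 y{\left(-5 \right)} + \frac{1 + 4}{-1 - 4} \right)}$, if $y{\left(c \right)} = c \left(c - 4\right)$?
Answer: $\frac{1}{6724} \approx 0.00014872$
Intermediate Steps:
$y{\left(c \right)} = c \left(-4 + c\right)$
$v{\left(f \right)} = \frac{1}{-7 + f}$
$v^{2}{\left(2 y{\left(-5 \right)} + \frac{1 + 4}{-1 - 4} \right)} = \left(\frac{1}{-7 + \left(2 \left(- 5 \left(-4 - 5\right)\right) + \frac{1 + 4}{-1 - 4}\right)}\right)^{2} = \left(\frac{1}{-7 + \left(2 \left(\left(-5\right) \left(-9\right)\right) + \frac{5}{-5}\right)}\right)^{2} = \left(\frac{1}{-7 + \left(2 \cdot 45 + 5 \left(- \frac{1}{5}\right)\right)}\right)^{2} = \left(\frac{1}{-7 + \left(90 - 1\right)}\right)^{2} = \left(\frac{1}{-7 + 89}\right)^{2} = \left(\frac{1}{82}\right)^{2} = \frac{1}{6724}$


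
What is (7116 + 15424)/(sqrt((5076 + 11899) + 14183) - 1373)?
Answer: -4421060/264853 - 9660*sqrt(3462)/264853 ≈ -18.839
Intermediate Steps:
(7116 + 15424)/(sqrt((5076 + 11899) + 14183) - 1373) = 22540/(sqrt(16975 + 14183) - 1373) = 22540/(sqrt(31158) - 1373) = 22540/(3*sqrt(3462) - 1373) = 22540/(-1373 + 3*sqrt(3462))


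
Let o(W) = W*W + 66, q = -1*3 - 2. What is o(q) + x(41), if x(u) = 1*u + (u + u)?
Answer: 214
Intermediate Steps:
q = -5 (q = -3 - 2 = -5)
o(W) = 66 + W² (o(W) = W² + 66 = 66 + W²)
x(u) = 3*u (x(u) = u + 2*u = 3*u)
o(q) + x(41) = (66 + (-5)²) + 3*41 = (66 + 25) + 123 = 91 + 123 = 214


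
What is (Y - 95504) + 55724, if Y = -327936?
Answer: -367716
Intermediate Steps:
(Y - 95504) + 55724 = (-327936 - 95504) + 55724 = -423440 + 55724 = -367716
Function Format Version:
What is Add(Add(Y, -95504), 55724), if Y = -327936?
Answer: -367716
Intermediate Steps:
Add(Add(Y, -95504), 55724) = Add(Add(-327936, -95504), 55724) = Add(-423440, 55724) = -367716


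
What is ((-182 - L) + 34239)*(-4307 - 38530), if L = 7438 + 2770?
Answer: -1021619613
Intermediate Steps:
L = 10208
((-182 - L) + 34239)*(-4307 - 38530) = ((-182 - 1*10208) + 34239)*(-4307 - 38530) = ((-182 - 10208) + 34239)*(-42837) = (-10390 + 34239)*(-42837) = 23849*(-42837) = -1021619613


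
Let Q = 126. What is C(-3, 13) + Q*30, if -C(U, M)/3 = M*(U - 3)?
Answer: 4014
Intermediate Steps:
C(U, M) = -3*M*(-3 + U) (C(U, M) = -3*M*(U - 3) = -3*M*(-3 + U))
C(-3, 13) + Q*30 = 3*13*(3 - 1*(-3)) + 126*30 = 3*13*(3 + 3) + 3780 = 3*13*6 + 3780 = 234 + 3780 = 4014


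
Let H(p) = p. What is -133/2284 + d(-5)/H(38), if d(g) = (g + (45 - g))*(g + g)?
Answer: -516427/43396 ≈ -11.900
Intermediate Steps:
d(g) = 90*g (d(g) = 45*(2*g) = 90*g)
-133/2284 + d(-5)/H(38) = -133/2284 + (90*(-5))/38 = -133*1/2284 - 450*1/38 = -133/2284 - 225/19 = -516427/43396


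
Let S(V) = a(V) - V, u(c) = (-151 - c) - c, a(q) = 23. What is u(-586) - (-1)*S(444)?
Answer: 600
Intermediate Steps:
u(c) = -151 - 2*c
S(V) = 23 - V
u(-586) - (-1)*S(444) = (-151 - 2*(-586)) - (-1)*(23 - 1*444) = (-151 + 1172) - (-1)*(23 - 444) = 1021 - (-1)*(-421) = 1021 - 1*421 = 1021 - 421 = 600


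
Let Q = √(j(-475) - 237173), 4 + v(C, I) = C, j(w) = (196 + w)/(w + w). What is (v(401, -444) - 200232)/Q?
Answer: 999175*I*√8561934698/225314071 ≈ 410.34*I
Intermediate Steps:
j(w) = (196 + w)/(2*w) (j(w) = (196 + w)/((2*w)) = (196 + w)*(1/(2*w)) = (196 + w)/(2*w))
v(C, I) = -4 + C
Q = I*√8561934698/190 (Q = √((½)*(196 - 475)/(-475) - 237173) = √((½)*(-1/475)*(-279) - 237173) = √(279/950 - 237173) = √(-225314071/950) = I*√8561934698/190 ≈ 487.0*I)
(v(401, -444) - 200232)/Q = ((-4 + 401) - 200232)/((I*√8561934698/190)) = (397 - 200232)*(-5*I*√8561934698/225314071) = -(-999175)*I*√8561934698/225314071 = 999175*I*√8561934698/225314071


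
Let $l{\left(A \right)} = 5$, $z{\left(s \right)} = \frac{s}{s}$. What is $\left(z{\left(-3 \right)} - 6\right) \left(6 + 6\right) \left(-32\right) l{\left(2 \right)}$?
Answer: $9600$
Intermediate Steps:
$z{\left(s \right)} = 1$
$\left(z{\left(-3 \right)} - 6\right) \left(6 + 6\right) \left(-32\right) l{\left(2 \right)} = \left(1 - 6\right) \left(6 + 6\right) \left(-32\right) 5 = \left(-5\right) 12 \left(-32\right) 5 = \left(-60\right) \left(-32\right) 5 = 1920 \cdot 5 = 9600$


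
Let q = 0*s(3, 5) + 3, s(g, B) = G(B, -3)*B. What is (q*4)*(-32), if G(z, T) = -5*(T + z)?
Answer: -384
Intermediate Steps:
G(z, T) = -5*T - 5*z
s(g, B) = B*(15 - 5*B) (s(g, B) = (-5*(-3) - 5*B)*B = (15 - 5*B)*B = B*(15 - 5*B))
q = 3 (q = 0*(5*5*(3 - 1*5)) + 3 = 0*(5*5*(3 - 5)) + 3 = 0*(5*5*(-2)) + 3 = 0*(-50) + 3 = 0 + 3 = 3)
(q*4)*(-32) = (3*4)*(-32) = 12*(-32) = -384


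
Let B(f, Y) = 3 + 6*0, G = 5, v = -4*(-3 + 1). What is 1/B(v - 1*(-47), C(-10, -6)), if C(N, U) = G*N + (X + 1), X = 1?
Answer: ⅓ ≈ 0.33333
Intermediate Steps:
v = 8 (v = -4*(-2) = 8)
C(N, U) = 2 + 5*N (C(N, U) = 5*N + (1 + 1) = 5*N + 2 = 2 + 5*N)
B(f, Y) = 3 (B(f, Y) = 3 + 0 = 3)
1/B(v - 1*(-47), C(-10, -6)) = 1/3 = ⅓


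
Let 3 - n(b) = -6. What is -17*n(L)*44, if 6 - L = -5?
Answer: -6732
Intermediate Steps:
L = 11 (L = 6 - 1*(-5) = 6 + 5 = 11)
n(b) = 9 (n(b) = 3 - 1*(-6) = 3 + 6 = 9)
-17*n(L)*44 = -17*9*44 = -153*44 = -6732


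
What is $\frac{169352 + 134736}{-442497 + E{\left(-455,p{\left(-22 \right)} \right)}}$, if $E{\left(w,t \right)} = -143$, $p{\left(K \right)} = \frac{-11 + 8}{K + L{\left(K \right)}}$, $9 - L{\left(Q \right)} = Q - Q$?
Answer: $- \frac{38011}{55330} \approx -0.68699$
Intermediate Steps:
$L{\left(Q \right)} = 9$ ($L{\left(Q \right)} = 9 - \left(Q - Q\right) = 9 - 0 = 9 + 0 = 9$)
$p{\left(K \right)} = - \frac{3}{9 + K}$ ($p{\left(K \right)} = \frac{-11 + 8}{K + 9} = - \frac{3}{9 + K}$)
$\frac{169352 + 134736}{-442497 + E{\left(-455,p{\left(-22 \right)} \right)}} = \frac{169352 + 134736}{-442497 - 143} = \frac{304088}{-442640} = 304088 \left(- \frac{1}{442640}\right) = - \frac{38011}{55330}$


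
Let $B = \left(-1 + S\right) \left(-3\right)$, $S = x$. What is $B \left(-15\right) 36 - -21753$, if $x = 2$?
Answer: $23373$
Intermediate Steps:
$S = 2$
$B = -3$ ($B = \left(-1 + 2\right) \left(-3\right) = 1 \left(-3\right) = -3$)
$B \left(-15\right) 36 - -21753 = \left(-3\right) \left(-15\right) 36 - -21753 = 45 \cdot 36 + 21753 = 1620 + 21753 = 23373$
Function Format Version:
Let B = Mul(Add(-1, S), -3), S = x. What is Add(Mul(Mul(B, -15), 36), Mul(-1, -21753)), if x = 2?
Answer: 23373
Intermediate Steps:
S = 2
B = -3 (B = Mul(Add(-1, 2), -3) = Mul(1, -3) = -3)
Add(Mul(Mul(B, -15), 36), Mul(-1, -21753)) = Add(Mul(Mul(-3, -15), 36), Mul(-1, -21753)) = Add(Mul(45, 36), 21753) = Add(1620, 21753) = 23373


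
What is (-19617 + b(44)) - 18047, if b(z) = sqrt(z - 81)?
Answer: -37664 + I*sqrt(37) ≈ -37664.0 + 6.0828*I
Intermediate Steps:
b(z) = sqrt(-81 + z)
(-19617 + b(44)) - 18047 = (-19617 + sqrt(-81 + 44)) - 18047 = (-19617 + sqrt(-37)) - 18047 = (-19617 + I*sqrt(37)) - 18047 = -37664 + I*sqrt(37)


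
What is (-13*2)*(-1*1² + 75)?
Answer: -1924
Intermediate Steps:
(-13*2)*(-1*1² + 75) = -26*(-1*1 + 75) = -26*(-1 + 75) = -26*74 = -1924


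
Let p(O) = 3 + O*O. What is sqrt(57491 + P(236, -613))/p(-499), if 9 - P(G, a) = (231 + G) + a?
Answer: sqrt(57646)/249004 ≈ 0.00096422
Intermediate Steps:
p(O) = 3 + O**2
P(G, a) = -222 - G - a (P(G, a) = 9 - ((231 + G) + a) = 9 - (231 + G + a) = 9 + (-231 - G - a) = -222 - G - a)
sqrt(57491 + P(236, -613))/p(-499) = sqrt(57491 + (-222 - 1*236 - 1*(-613)))/(3 + (-499)**2) = sqrt(57491 + (-222 - 236 + 613))/(3 + 249001) = sqrt(57491 + 155)/249004 = sqrt(57646)*(1/249004) = sqrt(57646)/249004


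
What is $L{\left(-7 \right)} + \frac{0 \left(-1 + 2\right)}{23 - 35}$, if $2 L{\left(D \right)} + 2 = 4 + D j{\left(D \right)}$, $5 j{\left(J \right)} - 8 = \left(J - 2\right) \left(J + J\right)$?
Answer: $- \frac{464}{5} \approx -92.8$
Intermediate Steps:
$j{\left(J \right)} = \frac{8}{5} + \frac{2 J \left(-2 + J\right)}{5}$ ($j{\left(J \right)} = \frac{8}{5} + \frac{\left(J - 2\right) \left(J + J\right)}{5} = \frac{8}{5} + \frac{\left(-2 + J\right) 2 J}{5} = \frac{8}{5} + \frac{2 J \left(-2 + J\right)}{5}$)
$L{\left(D \right)} = 1 + \frac{D \left(\frac{8}{5} - \frac{4 D}{5} + \frac{2 D^{2}}{5}\right)}{2}$ ($L{\left(D \right)} = -1 + \frac{4 + D \left(\frac{8}{5} - \frac{4 D}{5} + \frac{2 D^{2}}{5}\right)}{2} = -1 + \left(2 + \frac{D \left(\frac{8}{5} - \frac{4 D}{5} + \frac{2 D^{2}}{5}\right)}{2}\right) = 1 + \frac{D \left(\frac{8}{5} - \frac{4 D}{5} + \frac{2 D^{2}}{5}\right)}{2}$)
$L{\left(-7 \right)} + \frac{0 \left(-1 + 2\right)}{23 - 35} = \left(1 + \frac{1}{5} \left(-7\right) \left(4 + \left(-7\right)^{2} - -14\right)\right) + \frac{0 \left(-1 + 2\right)}{23 - 35} = \left(1 + \frac{1}{5} \left(-7\right) \left(4 + 49 + 14\right)\right) + \frac{0 \cdot 1}{-12} = \left(1 + \frac{1}{5} \left(-7\right) 67\right) + 0 \left(- \frac{1}{12}\right) = \left(1 - \frac{469}{5}\right) + 0 = - \frac{464}{5} + 0 = - \frac{464}{5}$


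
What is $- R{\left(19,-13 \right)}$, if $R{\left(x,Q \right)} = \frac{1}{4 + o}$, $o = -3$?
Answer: $-1$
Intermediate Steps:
$R{\left(x,Q \right)} = 1$ ($R{\left(x,Q \right)} = \frac{1}{4 - 3} = 1^{-1} = 1$)
$- R{\left(19,-13 \right)} = \left(-1\right) 1 = -1$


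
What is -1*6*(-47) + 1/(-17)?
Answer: 4793/17 ≈ 281.94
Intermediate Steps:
-1*6*(-47) + 1/(-17) = -6*(-47) - 1/17 = 282 - 1/17 = 4793/17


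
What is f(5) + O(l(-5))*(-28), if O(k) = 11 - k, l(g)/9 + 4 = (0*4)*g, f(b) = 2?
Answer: -1314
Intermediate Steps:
l(g) = -36 (l(g) = -36 + 9*((0*4)*g) = -36 + 9*(0*g) = -36 + 9*0 = -36 + 0 = -36)
f(5) + O(l(-5))*(-28) = 2 + (11 - 1*(-36))*(-28) = 2 + (11 + 36)*(-28) = 2 + 47*(-28) = 2 - 1316 = -1314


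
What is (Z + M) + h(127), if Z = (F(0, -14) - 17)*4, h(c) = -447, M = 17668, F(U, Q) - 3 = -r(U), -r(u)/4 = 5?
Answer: 17245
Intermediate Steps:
r(u) = -20 (r(u) = -4*5 = -20)
F(U, Q) = 23 (F(U, Q) = 3 - 1*(-20) = 3 + 20 = 23)
Z = 24 (Z = (23 - 17)*4 = 6*4 = 24)
(Z + M) + h(127) = (24 + 17668) - 447 = 17692 - 447 = 17245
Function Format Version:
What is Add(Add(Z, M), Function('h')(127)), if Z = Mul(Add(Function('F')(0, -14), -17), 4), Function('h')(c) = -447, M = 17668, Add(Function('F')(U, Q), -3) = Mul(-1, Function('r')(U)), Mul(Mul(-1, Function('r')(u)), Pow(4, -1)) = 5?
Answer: 17245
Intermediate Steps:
Function('r')(u) = -20 (Function('r')(u) = Mul(-4, 5) = -20)
Function('F')(U, Q) = 23 (Function('F')(U, Q) = Add(3, Mul(-1, -20)) = Add(3, 20) = 23)
Z = 24 (Z = Mul(Add(23, -17), 4) = Mul(6, 4) = 24)
Add(Add(Z, M), Function('h')(127)) = Add(Add(24, 17668), -447) = Add(17692, -447) = 17245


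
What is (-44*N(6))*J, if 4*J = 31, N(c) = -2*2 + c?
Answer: -682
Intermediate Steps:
N(c) = -4 + c
J = 31/4 (J = (¼)*31 = 31/4 ≈ 7.7500)
(-44*N(6))*J = -44*(-4 + 6)*(31/4) = -44*2*(31/4) = -88*31/4 = -682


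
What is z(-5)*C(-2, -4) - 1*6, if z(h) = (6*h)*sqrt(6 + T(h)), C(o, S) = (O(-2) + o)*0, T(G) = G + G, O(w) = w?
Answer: -6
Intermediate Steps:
T(G) = 2*G
C(o, S) = 0 (C(o, S) = (-2 + o)*0 = 0)
z(h) = 6*h*sqrt(6 + 2*h) (z(h) = (6*h)*sqrt(6 + 2*h) = 6*h*sqrt(6 + 2*h))
z(-5)*C(-2, -4) - 1*6 = (6*(-5)*sqrt(6 + 2*(-5)))*0 - 1*6 = (6*(-5)*sqrt(6 - 10))*0 - 6 = (6*(-5)*sqrt(-4))*0 - 6 = (6*(-5)*(2*I))*0 - 6 = -60*I*0 - 6 = 0 - 6 = -6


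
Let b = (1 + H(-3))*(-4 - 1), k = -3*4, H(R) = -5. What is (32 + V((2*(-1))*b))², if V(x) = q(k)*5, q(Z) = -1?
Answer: 729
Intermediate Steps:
k = -12
b = 20 (b = (1 - 5)*(-4 - 1) = -4*(-5) = 20)
V(x) = -5 (V(x) = -1*5 = -5)
(32 + V((2*(-1))*b))² = (32 - 5)² = 27² = 729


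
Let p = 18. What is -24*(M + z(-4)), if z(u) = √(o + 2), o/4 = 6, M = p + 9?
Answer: -648 - 24*√26 ≈ -770.38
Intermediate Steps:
M = 27 (M = 18 + 9 = 27)
o = 24 (o = 4*6 = 24)
z(u) = √26 (z(u) = √(24 + 2) = √26)
-24*(M + z(-4)) = -24*(27 + √26) = -648 - 24*√26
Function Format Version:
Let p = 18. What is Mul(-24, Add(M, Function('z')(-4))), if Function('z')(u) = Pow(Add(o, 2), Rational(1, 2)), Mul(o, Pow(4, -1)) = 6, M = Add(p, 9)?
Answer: Add(-648, Mul(-24, Pow(26, Rational(1, 2)))) ≈ -770.38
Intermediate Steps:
M = 27 (M = Add(18, 9) = 27)
o = 24 (o = Mul(4, 6) = 24)
Function('z')(u) = Pow(26, Rational(1, 2)) (Function('z')(u) = Pow(Add(24, 2), Rational(1, 2)) = Pow(26, Rational(1, 2)))
Mul(-24, Add(M, Function('z')(-4))) = Mul(-24, Add(27, Pow(26, Rational(1, 2)))) = Add(-648, Mul(-24, Pow(26, Rational(1, 2))))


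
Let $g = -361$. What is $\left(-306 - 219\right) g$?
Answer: $189525$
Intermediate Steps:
$\left(-306 - 219\right) g = \left(-306 - 219\right) \left(-361\right) = \left(-525\right) \left(-361\right) = 189525$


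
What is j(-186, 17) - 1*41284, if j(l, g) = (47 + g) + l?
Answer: -41406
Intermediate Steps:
j(l, g) = 47 + g + l
j(-186, 17) - 1*41284 = (47 + 17 - 186) - 1*41284 = -122 - 41284 = -41406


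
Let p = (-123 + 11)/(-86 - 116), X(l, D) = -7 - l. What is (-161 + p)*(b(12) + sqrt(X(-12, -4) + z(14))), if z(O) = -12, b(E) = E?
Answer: -194460/101 - 16205*I*sqrt(7)/101 ≈ -1925.3 - 424.5*I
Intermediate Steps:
p = 56/101 (p = -112/(-202) = -112*(-1/202) = 56/101 ≈ 0.55446)
(-161 + p)*(b(12) + sqrt(X(-12, -4) + z(14))) = (-161 + 56/101)*(12 + sqrt((-7 - 1*(-12)) - 12)) = -16205*(12 + sqrt((-7 + 12) - 12))/101 = -16205*(12 + sqrt(5 - 12))/101 = -16205*(12 + sqrt(-7))/101 = -16205*(12 + I*sqrt(7))/101 = -194460/101 - 16205*I*sqrt(7)/101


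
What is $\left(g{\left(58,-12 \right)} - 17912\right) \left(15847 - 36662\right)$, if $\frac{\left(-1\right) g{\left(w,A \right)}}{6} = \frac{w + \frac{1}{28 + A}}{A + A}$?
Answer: $\frac{23842312785}{64} \approx 3.7254 \cdot 10^{8}$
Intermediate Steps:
$g{\left(w,A \right)} = - \frac{3 \left(w + \frac{1}{28 + A}\right)}{A}$ ($g{\left(w,A \right)} = - 6 \frac{w + \frac{1}{28 + A}}{A + A} = - 6 \frac{w + \frac{1}{28 + A}}{2 A} = - \frac{3 \left(w + \frac{1}{28 + A}\right)}{A}$)
$\left(g{\left(58,-12 \right)} - 17912\right) \left(15847 - 36662\right) = \left(\frac{3 \left(-1 - 1624 - \left(-12\right) 58\right)}{\left(-12\right) \left(28 - 12\right)} - 17912\right) \left(15847 - 36662\right) = \left(3 \left(- \frac{1}{12}\right) \frac{1}{16} \left(-1 - 1624 + 696\right) - 17912\right) \left(-20815\right) = \left(3 \left(- \frac{1}{12}\right) \frac{1}{16} \left(-929\right) - 17912\right) \left(-20815\right) = \left(\frac{929}{64} - 17912\right) \left(-20815\right) = \left(- \frac{1145439}{64}\right) \left(-20815\right) = \frac{23842312785}{64}$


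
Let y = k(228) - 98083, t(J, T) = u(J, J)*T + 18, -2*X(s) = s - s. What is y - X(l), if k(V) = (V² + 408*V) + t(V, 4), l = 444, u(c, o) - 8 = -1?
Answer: 46971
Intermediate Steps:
u(c, o) = 7 (u(c, o) = 8 - 1 = 7)
X(s) = 0 (X(s) = -(s - s)/2 = -½*0 = 0)
t(J, T) = 18 + 7*T (t(J, T) = 7*T + 18 = 18 + 7*T)
k(V) = 46 + V² + 408*V (k(V) = (V² + 408*V) + (18 + 7*4) = (V² + 408*V) + (18 + 28) = (V² + 408*V) + 46 = 46 + V² + 408*V)
y = 46971 (y = (46 + 228² + 408*228) - 98083 = (46 + 51984 + 93024) - 98083 = 145054 - 98083 = 46971)
y - X(l) = 46971 - 1*0 = 46971 + 0 = 46971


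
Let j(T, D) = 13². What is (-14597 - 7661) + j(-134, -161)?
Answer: -22089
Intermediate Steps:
j(T, D) = 169
(-14597 - 7661) + j(-134, -161) = (-14597 - 7661) + 169 = -22258 + 169 = -22089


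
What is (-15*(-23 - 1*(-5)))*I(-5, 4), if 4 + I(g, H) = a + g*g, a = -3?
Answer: 4860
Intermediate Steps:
I(g, H) = -7 + g² (I(g, H) = -4 + (-3 + g*g) = -4 + (-3 + g²) = -7 + g²)
(-15*(-23 - 1*(-5)))*I(-5, 4) = (-15*(-23 - 1*(-5)))*(-7 + (-5)²) = (-15*(-23 + 5))*(-7 + 25) = -15*(-18)*18 = 270*18 = 4860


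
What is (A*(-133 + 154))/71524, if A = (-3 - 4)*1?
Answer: -147/71524 ≈ -0.0020553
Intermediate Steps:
A = -7 (A = -7*1 = -7)
(A*(-133 + 154))/71524 = -7*(-133 + 154)/71524 = -7*21*(1/71524) = -147*1/71524 = -147/71524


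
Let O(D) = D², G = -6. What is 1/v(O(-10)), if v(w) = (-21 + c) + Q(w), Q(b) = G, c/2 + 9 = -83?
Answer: -1/211 ≈ -0.0047393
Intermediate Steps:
c = -184 (c = -18 + 2*(-83) = -18 - 166 = -184)
Q(b) = -6
v(w) = -211 (v(w) = (-21 - 184) - 6 = -205 - 6 = -211)
1/v(O(-10)) = 1/(-211) = -1/211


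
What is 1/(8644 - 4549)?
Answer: 1/4095 ≈ 0.00024420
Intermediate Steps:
1/(8644 - 4549) = 1/4095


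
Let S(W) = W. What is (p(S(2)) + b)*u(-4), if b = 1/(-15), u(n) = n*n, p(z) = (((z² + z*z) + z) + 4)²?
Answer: 47024/15 ≈ 3134.9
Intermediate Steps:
p(z) = (4 + z + 2*z²)² (p(z) = (((z² + z²) + z) + 4)² = ((2*z² + z) + 4)² = ((z + 2*z²) + 4)² = (4 + z + 2*z²)²)
u(n) = n²
b = -1/15 ≈ -0.066667
(p(S(2)) + b)*u(-4) = ((4 + 2 + 2*2²)² - 1/15)*(-4)² = ((4 + 2 + 2*4)² - 1/15)*16 = ((4 + 2 + 8)² - 1/15)*16 = (14² - 1/15)*16 = (196 - 1/15)*16 = (2939/15)*16 = 47024/15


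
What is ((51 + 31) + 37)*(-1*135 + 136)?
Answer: 119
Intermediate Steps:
((51 + 31) + 37)*(-1*135 + 136) = (82 + 37)*(-135 + 136) = 119*1 = 119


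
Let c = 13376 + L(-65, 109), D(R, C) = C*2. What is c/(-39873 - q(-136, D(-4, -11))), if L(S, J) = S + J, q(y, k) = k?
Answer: -13420/39851 ≈ -0.33675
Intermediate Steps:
D(R, C) = 2*C
L(S, J) = J + S
c = 13420 (c = 13376 + (109 - 65) = 13376 + 44 = 13420)
c/(-39873 - q(-136, D(-4, -11))) = 13420/(-39873 - 2*(-11)) = 13420/(-39873 - 1*(-22)) = 13420/(-39873 + 22) = 13420/(-39851) = 13420*(-1/39851) = -13420/39851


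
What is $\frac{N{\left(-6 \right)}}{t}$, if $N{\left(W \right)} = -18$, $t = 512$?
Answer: $- \frac{9}{256} \approx -0.035156$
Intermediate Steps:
$\frac{N{\left(-6 \right)}}{t} = - \frac{18}{512} = \left(-18\right) \frac{1}{512} = - \frac{9}{256}$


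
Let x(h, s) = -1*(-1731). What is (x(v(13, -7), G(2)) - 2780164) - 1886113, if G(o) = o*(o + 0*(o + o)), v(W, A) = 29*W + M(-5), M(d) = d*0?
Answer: -4664546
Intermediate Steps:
M(d) = 0
v(W, A) = 29*W (v(W, A) = 29*W + 0 = 29*W)
G(o) = o² (G(o) = o*(o + 0*(2*o)) = o*(o + 0) = o*o = o²)
x(h, s) = 1731
(x(v(13, -7), G(2)) - 2780164) - 1886113 = (1731 - 2780164) - 1886113 = -2778433 - 1886113 = -4664546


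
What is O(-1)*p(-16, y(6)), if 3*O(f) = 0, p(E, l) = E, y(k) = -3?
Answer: 0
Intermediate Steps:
O(f) = 0 (O(f) = (1/3)*0 = 0)
O(-1)*p(-16, y(6)) = 0*(-16) = 0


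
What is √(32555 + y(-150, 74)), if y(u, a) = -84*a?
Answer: √26339 ≈ 162.29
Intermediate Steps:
√(32555 + y(-150, 74)) = √(32555 - 84*74) = √(32555 - 6216) = √26339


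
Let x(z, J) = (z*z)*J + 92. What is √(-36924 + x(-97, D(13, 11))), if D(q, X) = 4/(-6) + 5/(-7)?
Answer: I*√21972993/21 ≈ 223.22*I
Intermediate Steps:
D(q, X) = -29/21 (D(q, X) = 4*(-⅙) + 5*(-⅐) = -⅔ - 5/7 = -29/21)
x(z, J) = 92 + J*z² (x(z, J) = z²*J + 92 = J*z² + 92 = 92 + J*z²)
√(-36924 + x(-97, D(13, 11))) = √(-36924 + (92 - 29/21*(-97)²)) = √(-36924 + (92 - 29/21*9409)) = √(-36924 + (92 - 272861/21)) = √(-36924 - 270929/21) = √(-1046333/21) = I*√21972993/21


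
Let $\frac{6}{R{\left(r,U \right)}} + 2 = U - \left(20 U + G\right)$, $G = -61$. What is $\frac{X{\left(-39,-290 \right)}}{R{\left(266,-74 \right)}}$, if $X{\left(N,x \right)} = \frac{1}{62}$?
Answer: $\frac{1465}{372} \approx 3.9382$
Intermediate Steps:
$R{\left(r,U \right)} = \frac{6}{59 - 19 U}$ ($R{\left(r,U \right)} = \frac{6}{-2 - \left(-61 + 19 U\right)} = \frac{6}{59 - 19 U}$)
$X{\left(N,x \right)} = \frac{1}{62}$
$\frac{X{\left(-39,-290 \right)}}{R{\left(266,-74 \right)}} = \frac{1}{62 \left(- \frac{6}{-59 + 19 \left(-74\right)}\right)} = \frac{1}{62 \left(- \frac{6}{-59 - 1406}\right)} = \frac{1}{62 \left(- \frac{6}{-1465}\right)} = \frac{1}{62 \left(\left(-6\right) \left(- \frac{1}{1465}\right)\right)} = \frac{1}{62 \cdot \frac{6}{1465}} = \frac{1}{62} \cdot \frac{1465}{6} = \frac{1465}{372}$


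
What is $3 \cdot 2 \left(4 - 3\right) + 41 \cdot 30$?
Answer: $1236$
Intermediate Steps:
$3 \cdot 2 \left(4 - 3\right) + 41 \cdot 30 = 6 \cdot 1 + 1230 = 6 + 1230 = 1236$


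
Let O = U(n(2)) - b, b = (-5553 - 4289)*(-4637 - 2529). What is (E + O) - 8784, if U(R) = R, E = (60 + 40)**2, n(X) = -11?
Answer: -70526567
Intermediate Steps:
E = 10000 (E = 100**2 = 10000)
b = 70527772 (b = -9842*(-7166) = 70527772)
O = -70527783 (O = -11 - 1*70527772 = -11 - 70527772 = -70527783)
(E + O) - 8784 = (10000 - 70527783) - 8784 = -70517783 - 8784 = -70526567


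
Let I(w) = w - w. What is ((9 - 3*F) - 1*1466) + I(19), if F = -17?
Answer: -1406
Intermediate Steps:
I(w) = 0
((9 - 3*F) - 1*1466) + I(19) = ((9 - 3*(-17)) - 1*1466) + 0 = ((9 + 51) - 1466) + 0 = (60 - 1466) + 0 = -1406 + 0 = -1406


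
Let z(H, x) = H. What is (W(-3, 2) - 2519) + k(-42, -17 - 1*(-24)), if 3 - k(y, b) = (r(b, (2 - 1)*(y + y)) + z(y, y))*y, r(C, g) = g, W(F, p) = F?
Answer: -7811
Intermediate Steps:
k(y, b) = 3 - 3*y² (k(y, b) = 3 - ((2 - 1)*(y + y) + y)*y = 3 - (1*(2*y) + y)*y = 3 - (2*y + y)*y = 3 - 3*y*y = 3 - 3*y²)
(W(-3, 2) - 2519) + k(-42, -17 - 1*(-24)) = (-3 - 2519) + (3 - 3*(-42)²) = -2522 + (3 - 3*1764) = -2522 + (3 - 5292) = -2522 - 5289 = -7811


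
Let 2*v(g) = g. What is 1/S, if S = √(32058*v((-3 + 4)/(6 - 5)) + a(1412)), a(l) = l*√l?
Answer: (16029 + 2824*√353)^(-½) ≈ 0.0038045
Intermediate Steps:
v(g) = g/2
a(l) = l^(3/2)
S = √(16029 + 2824*√353) (S = √(32058*(((-3 + 4)/(6 - 5))/2) + 1412^(3/2)) = √(32058*((1/1)/2) + 2824*√353) = √(32058*((1*1)/2) + 2824*√353) = √(32058*((½)*1) + 2824*√353) = √(32058*(½) + 2824*√353) = √(16029 + 2824*√353) ≈ 262.84)
1/S = 1/(√(16029 + 2824*√353)) = (16029 + 2824*√353)^(-½)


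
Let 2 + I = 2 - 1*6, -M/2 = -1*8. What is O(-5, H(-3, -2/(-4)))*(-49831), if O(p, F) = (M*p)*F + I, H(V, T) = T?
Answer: 2292226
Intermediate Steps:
M = 16 (M = -(-2)*8 = -2*(-8) = 16)
I = -6 (I = -2 + (2 - 1*6) = -2 + (2 - 6) = -2 - 4 = -6)
O(p, F) = -6 + 16*F*p (O(p, F) = (16*p)*F - 6 = 16*F*p - 6 = -6 + 16*F*p)
O(-5, H(-3, -2/(-4)))*(-49831) = (-6 + 16*(-2/(-4))*(-5))*(-49831) = (-6 + 16*(-2*(-¼))*(-5))*(-49831) = (-6 + 16*(½)*(-5))*(-49831) = (-6 - 40)*(-49831) = -46*(-49831) = 2292226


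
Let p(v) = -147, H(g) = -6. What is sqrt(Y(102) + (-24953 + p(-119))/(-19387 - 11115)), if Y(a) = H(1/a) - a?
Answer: I*sqrt(24928644058)/15251 ≈ 10.353*I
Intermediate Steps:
Y(a) = -6 - a
sqrt(Y(102) + (-24953 + p(-119))/(-19387 - 11115)) = sqrt((-6 - 1*102) + (-24953 - 147)/(-19387 - 11115)) = sqrt((-6 - 102) - 25100/(-30502)) = sqrt(-108 - 25100*(-1/30502)) = sqrt(-108 + 12550/15251) = sqrt(-1634558/15251) = I*sqrt(24928644058)/15251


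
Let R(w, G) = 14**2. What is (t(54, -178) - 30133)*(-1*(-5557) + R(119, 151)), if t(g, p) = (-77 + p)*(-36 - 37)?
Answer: -66263054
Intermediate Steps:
t(g, p) = 5621 - 73*p (t(g, p) = (-77 + p)*(-73) = 5621 - 73*p)
R(w, G) = 196
(t(54, -178) - 30133)*(-1*(-5557) + R(119, 151)) = ((5621 - 73*(-178)) - 30133)*(-1*(-5557) + 196) = ((5621 + 12994) - 30133)*(5557 + 196) = (18615 - 30133)*5753 = -11518*5753 = -66263054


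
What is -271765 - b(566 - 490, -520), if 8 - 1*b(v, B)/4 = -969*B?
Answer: 1743723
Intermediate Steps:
b(v, B) = 32 + 3876*B (b(v, B) = 32 - (-3876)*B = 32 + 3876*B)
-271765 - b(566 - 490, -520) = -271765 - (32 + 3876*(-520)) = -271765 - (32 - 2015520) = -271765 - 1*(-2015488) = -271765 + 2015488 = 1743723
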